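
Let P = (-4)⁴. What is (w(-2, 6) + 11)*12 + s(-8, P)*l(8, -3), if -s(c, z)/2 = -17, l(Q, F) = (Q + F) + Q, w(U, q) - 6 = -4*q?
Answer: 358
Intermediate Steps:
w(U, q) = 6 - 4*q
l(Q, F) = F + 2*Q (l(Q, F) = (F + Q) + Q = F + 2*Q)
P = 256
s(c, z) = 34 (s(c, z) = -2*(-17) = 34)
(w(-2, 6) + 11)*12 + s(-8, P)*l(8, -3) = ((6 - 4*6) + 11)*12 + 34*(-3 + 2*8) = ((6 - 24) + 11)*12 + 34*(-3 + 16) = (-18 + 11)*12 + 34*13 = -7*12 + 442 = -84 + 442 = 358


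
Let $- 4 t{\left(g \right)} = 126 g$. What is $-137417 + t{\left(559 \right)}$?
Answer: $- \frac{310051}{2} \approx -1.5503 \cdot 10^{5}$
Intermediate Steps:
$t{\left(g \right)} = - \frac{63 g}{2}$ ($t{\left(g \right)} = - \frac{126 g}{4} = - \frac{63 g}{2}$)
$-137417 + t{\left(559 \right)} = -137417 - \frac{35217}{2} = - \frac{310051}{2}$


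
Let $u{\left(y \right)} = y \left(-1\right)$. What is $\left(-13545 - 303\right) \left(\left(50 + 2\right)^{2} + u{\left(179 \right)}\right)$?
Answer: $-34966200$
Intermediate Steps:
$u{\left(y \right)} = - y$
$\left(-13545 - 303\right) \left(\left(50 + 2\right)^{2} + u{\left(179 \right)}\right) = \left(-13545 - 303\right) \left(\left(50 + 2\right)^{2} - 179\right) = - 13848 \left(52^{2} - 179\right) = - 13848 \left(2704 - 179\right) = \left(-13848\right) 2525 = -34966200$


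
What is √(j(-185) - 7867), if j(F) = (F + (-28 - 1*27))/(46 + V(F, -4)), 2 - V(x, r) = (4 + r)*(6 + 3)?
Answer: 8*I*√123 ≈ 88.724*I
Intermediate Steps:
V(x, r) = -34 - 9*r (V(x, r) = 2 - (4 + r)*(6 + 3) = 2 - (4 + r)*9 = 2 - (36 + 9*r) = 2 + (-36 - 9*r) = -34 - 9*r)
j(F) = -55/48 + F/48 (j(F) = (F + (-28 - 1*27))/(46 + (-34 - 9*(-4))) = (F + (-28 - 27))/(46 + (-34 + 36)) = (F - 55)/(46 + 2) = (-55 + F)/48 = (-55 + F)*(1/48) = -55/48 + F/48)
√(j(-185) - 7867) = √((-55/48 + (1/48)*(-185)) - 7867) = √((-55/48 - 185/48) - 7867) = √(-5 - 7867) = √(-7872) = 8*I*√123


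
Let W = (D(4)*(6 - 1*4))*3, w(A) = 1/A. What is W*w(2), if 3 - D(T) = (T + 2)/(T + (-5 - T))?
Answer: 63/5 ≈ 12.600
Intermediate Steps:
D(T) = 17/5 + T/5 (D(T) = 3 - (T + 2)/(T + (-5 - T)) = 3 - (2 + T)/(-5) = 3 - (2 + T)*(-1)/5 = 3 - (-⅖ - T/5) = 3 + (⅖ + T/5) = 17/5 + T/5)
W = 126/5 (W = ((17/5 + (⅕)*4)*(6 - 1*4))*3 = ((17/5 + ⅘)*(6 - 4))*3 = ((21/5)*2)*3 = (42/5)*3 = 126/5 ≈ 25.200)
W*w(2) = (126/5)/2 = (126/5)*(½) = 63/5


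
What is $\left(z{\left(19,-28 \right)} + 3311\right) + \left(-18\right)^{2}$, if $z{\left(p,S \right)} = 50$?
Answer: $3685$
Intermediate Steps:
$\left(z{\left(19,-28 \right)} + 3311\right) + \left(-18\right)^{2} = \left(50 + 3311\right) + \left(-18\right)^{2} = 3361 + 324 = 3685$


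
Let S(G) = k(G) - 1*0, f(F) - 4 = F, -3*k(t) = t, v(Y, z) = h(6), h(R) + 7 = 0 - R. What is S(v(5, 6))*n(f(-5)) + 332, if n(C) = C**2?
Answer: 1009/3 ≈ 336.33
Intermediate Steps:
h(R) = -7 - R (h(R) = -7 + (0 - R) = -7 - R)
v(Y, z) = -13 (v(Y, z) = -7 - 1*6 = -7 - 6 = -13)
k(t) = -t/3
f(F) = 4 + F
S(G) = -G/3 (S(G) = -G/3 - 1*0 = -G/3 + 0 = -G/3)
S(v(5, 6))*n(f(-5)) + 332 = (-1/3*(-13))*(4 - 5)**2 + 332 = (13/3)*(-1)**2 + 332 = (13/3)*1 + 332 = 13/3 + 332 = 1009/3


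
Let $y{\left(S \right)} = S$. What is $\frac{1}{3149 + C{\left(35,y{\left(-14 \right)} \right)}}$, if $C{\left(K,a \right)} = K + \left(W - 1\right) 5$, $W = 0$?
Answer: $\frac{1}{3179} \approx 0.00031456$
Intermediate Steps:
$C{\left(K,a \right)} = -5 + K$ ($C{\left(K,a \right)} = K + \left(0 - 1\right) 5 = K - 5 = -5 + K$)
$\frac{1}{3149 + C{\left(35,y{\left(-14 \right)} \right)}} = \frac{1}{3149 + \left(-5 + 35\right)} = \frac{1}{3149 + 30} = \frac{1}{3179}$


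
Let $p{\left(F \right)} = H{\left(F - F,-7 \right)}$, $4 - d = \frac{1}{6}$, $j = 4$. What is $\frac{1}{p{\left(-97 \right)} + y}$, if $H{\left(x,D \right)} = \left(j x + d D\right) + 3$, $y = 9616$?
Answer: $\frac{6}{57553} \approx 0.00010425$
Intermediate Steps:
$d = \frac{23}{6}$ ($d = 4 - \frac{1}{6} = \frac{23}{6} \approx 3.8333$)
$H{\left(x,D \right)} = 3 + 4 x + \frac{23 D}{6}$ ($H{\left(x,D \right)} = \left(4 x + \frac{23 D}{6}\right) + 3 = 3 + 4 x + \frac{23 D}{6}$)
$p{\left(F \right)} = - \frac{143}{6}$ ($p{\left(F \right)} = 3 + 4 \left(F - F\right) + \frac{23}{6} \left(-7\right) = 3 + 4 \cdot 0 - \frac{161}{6} = 3 + 0 - \frac{161}{6} = - \frac{143}{6}$)
$\frac{1}{p{\left(-97 \right)} + y} = \frac{1}{- \frac{143}{6} + 9616} = \frac{1}{\frac{57553}{6}} = \frac{6}{57553}$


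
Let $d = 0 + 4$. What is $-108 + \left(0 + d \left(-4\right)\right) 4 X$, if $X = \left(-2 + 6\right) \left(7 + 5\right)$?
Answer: $-3180$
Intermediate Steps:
$d = 4$
$X = 48$ ($X = 4 \cdot 12 = 48$)
$-108 + \left(0 + d \left(-4\right)\right) 4 X = -108 + \left(0 + 4 \left(-4\right)\right) 4 \cdot 48 = -108 + \left(0 - 16\right) 192 = -108 - 3072 = -3180$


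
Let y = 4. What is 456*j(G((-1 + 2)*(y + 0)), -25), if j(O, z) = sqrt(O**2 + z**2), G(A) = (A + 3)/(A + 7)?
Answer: 456*sqrt(75674)/11 ≈ 11404.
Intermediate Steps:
G(A) = (3 + A)/(7 + A)
456*j(G((-1 + 2)*(y + 0)), -25) = 456*sqrt(((3 + (-1 + 2)*(4 + 0))/(7 + (-1 + 2)*(4 + 0)))**2 + (-25)**2) = 456*sqrt(((3 + 1*4)/(7 + 1*4))**2 + 625) = 456*sqrt(((3 + 4)/(7 + 4))**2 + 625) = 456*sqrt((7/11)**2 + 625) = 456*sqrt(49/121 + 625) = 456*sqrt(75674/121) = 456*(sqrt(75674)/11) = 456*sqrt(75674)/11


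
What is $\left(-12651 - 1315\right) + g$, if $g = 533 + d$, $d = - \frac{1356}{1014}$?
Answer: $- \frac{2270403}{169} \approx -13434.0$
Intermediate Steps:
$d = - \frac{226}{169}$ ($d = \left(-1356\right) \frac{1}{1014} = - \frac{226}{169} \approx -1.3373$)
$g = \frac{89851}{169}$ ($g = 533 - \frac{226}{169} = \frac{89851}{169} \approx 531.66$)
$\left(-12651 - 1315\right) + g = \left(-12651 - 1315\right) + \frac{89851}{169} = -13966 + \frac{89851}{169} = - \frac{2270403}{169}$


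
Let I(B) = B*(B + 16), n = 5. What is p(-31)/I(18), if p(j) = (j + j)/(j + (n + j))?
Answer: 31/17442 ≈ 0.0017773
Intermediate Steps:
I(B) = B*(16 + B)
p(j) = 2*j/(5 + 2*j) (p(j) = (j + j)/(j + (5 + j)) = (2*j)/(5 + 2*j) = 2*j/(5 + 2*j))
p(-31)/I(18) = (2*(-31)/(5 + 2*(-31)))/((18*(16 + 18))) = (2*(-31)/(5 - 62))/((18*34)) = (2*(-31)/(-57))/612 = (2*(-31)*(-1/57))*(1/612) = (62/57)*(1/612) = 31/17442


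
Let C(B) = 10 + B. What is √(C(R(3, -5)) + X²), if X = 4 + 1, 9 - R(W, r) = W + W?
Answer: √38 ≈ 6.1644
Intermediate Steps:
R(W, r) = 9 - 2*W (R(W, r) = 9 - (W + W) = 9 - 2*W)
X = 5
√(C(R(3, -5)) + X²) = √((10 + (9 - 2*3)) + 5²) = √((10 + (9 - 6)) + 25) = √((10 + 3) + 25) = √(13 + 25) = √38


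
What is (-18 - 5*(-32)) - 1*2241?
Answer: -2099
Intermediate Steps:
(-18 - 5*(-32)) - 1*2241 = (-18 + 160) - 2241 = 142 - 2241 = -2099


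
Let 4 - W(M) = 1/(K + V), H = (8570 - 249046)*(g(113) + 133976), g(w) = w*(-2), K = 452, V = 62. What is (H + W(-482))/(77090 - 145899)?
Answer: 16532123807945/35367826 ≈ 4.6743e+5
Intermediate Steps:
g(w) = -2*w
H = -32163665000 (H = (8570 - 249046)*(-2*113 + 133976) = -240476*(-226 + 133976) = -240476*133750 = -32163665000)
W(M) = 2055/514 (W(M) = 4 - 1/(452 + 62) = 4 - 1/514 = 2055/514)
(H + W(-482))/(77090 - 145899) = (-32163665000 + 2055/514)/(77090 - 145899) = -16532123807945/514/(-68809) = -16532123807945/514*(-1/68809) = 16532123807945/35367826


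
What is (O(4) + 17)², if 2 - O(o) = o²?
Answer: 9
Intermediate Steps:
O(o) = 2 - o²
(O(4) + 17)² = ((2 - 1*4²) + 17)² = ((2 - 1*16) + 17)² = ((2 - 16) + 17)² = (-14 + 17)² = 3² = 9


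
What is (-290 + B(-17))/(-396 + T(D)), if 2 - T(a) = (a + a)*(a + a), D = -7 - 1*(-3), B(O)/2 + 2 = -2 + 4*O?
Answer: 217/229 ≈ 0.94760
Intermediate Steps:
B(O) = -8 + 8*O (B(O) = -4 + 2*(-2 + 4*O) = -4 + (-4 + 8*O) = -8 + 8*O)
D = -4 (D = -7 + 3 = -4)
T(a) = 2 - 4*a² (T(a) = 2 - (a + a)*(a + a) = 2 - 2*a*2*a = 2 - 4*a²)
(-290 + B(-17))/(-396 + T(D)) = (-290 + (-8 + 8*(-17)))/(-396 + (2 - 4*(-4)²)) = (-290 + (-8 - 136))/(-396 + (2 - 4*16)) = (-290 - 144)/(-396 + (2 - 64)) = -434/(-396 - 62) = -434/(-458) = -434*(-1/458) = 217/229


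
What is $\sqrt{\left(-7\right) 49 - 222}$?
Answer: $i \sqrt{565} \approx 23.77 i$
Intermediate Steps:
$\sqrt{\left(-7\right) 49 - 222} = \sqrt{-343 - 222} = \sqrt{-565} = i \sqrt{565}$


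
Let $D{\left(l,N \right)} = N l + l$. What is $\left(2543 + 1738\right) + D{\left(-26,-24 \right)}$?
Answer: $4879$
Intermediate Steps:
$D{\left(l,N \right)} = l + N l$
$\left(2543 + 1738\right) + D{\left(-26,-24 \right)} = \left(2543 + 1738\right) - 26 \left(1 - 24\right) = 4281 - -598 = 4281 + 598 = 4879$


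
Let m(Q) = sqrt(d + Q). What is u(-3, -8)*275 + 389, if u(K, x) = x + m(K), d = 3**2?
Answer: -1811 + 275*sqrt(6) ≈ -1137.4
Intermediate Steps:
d = 9
m(Q) = sqrt(9 + Q)
u(K, x) = x + sqrt(9 + K)
u(-3, -8)*275 + 389 = (-8 + sqrt(9 - 3))*275 + 389 = (-8 + sqrt(6))*275 + 389 = (-2200 + 275*sqrt(6)) + 389 = -1811 + 275*sqrt(6)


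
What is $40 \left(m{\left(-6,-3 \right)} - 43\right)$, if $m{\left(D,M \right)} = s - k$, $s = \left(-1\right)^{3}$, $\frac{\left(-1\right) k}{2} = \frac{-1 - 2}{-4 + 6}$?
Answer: $-1880$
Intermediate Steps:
$k = 3$ ($k = - 2 \frac{-1 - 2}{-4 + 6} = - 2 \left(- \frac{3}{2}\right) = - 2 \left(\left(-3\right) \frac{1}{2}\right) = \left(-2\right) \left(- \frac{3}{2}\right) = 3$)
$s = -1$
$m{\left(D,M \right)} = -4$ ($m{\left(D,M \right)} = -1 - 3 = -4$)
$40 \left(m{\left(-6,-3 \right)} - 43\right) = 40 \left(-4 - 43\right) = 40 \left(-47\right) = -1880$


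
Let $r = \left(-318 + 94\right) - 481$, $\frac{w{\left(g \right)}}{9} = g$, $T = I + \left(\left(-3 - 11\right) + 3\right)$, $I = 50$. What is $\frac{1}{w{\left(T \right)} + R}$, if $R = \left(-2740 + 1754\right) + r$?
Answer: $- \frac{1}{1340} \approx -0.00074627$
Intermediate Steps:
$T = 39$ ($T = 50 + \left(\left(-3 - 11\right) + 3\right) = 50 + \left(-14 + 3\right) = 50 - 11 = 39$)
$w{\left(g \right)} = 9 g$
$r = -705$ ($r = -224 - 481 = -705$)
$R = -1691$ ($R = \left(-2740 + 1754\right) - 705 = -986 - 705 = -1691$)
$\frac{1}{w{\left(T \right)} + R} = \frac{1}{9 \cdot 39 - 1691} = \frac{1}{351 - 1691} = \frac{1}{-1340} = - \frac{1}{1340}$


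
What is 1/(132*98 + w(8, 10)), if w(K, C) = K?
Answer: 1/12944 ≈ 7.7256e-5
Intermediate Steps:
1/(132*98 + w(8, 10)) = 1/(132*98 + 8) = 1/(12936 + 8) = 1/12944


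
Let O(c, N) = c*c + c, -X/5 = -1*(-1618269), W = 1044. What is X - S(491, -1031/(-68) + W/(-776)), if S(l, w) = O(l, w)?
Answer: -8332917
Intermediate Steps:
X = -8091345 (X = -(-5)*(-1618269) = -5*1618269 = -8091345)
O(c, N) = c + c² (O(c, N) = c² + c = c + c²)
S(l, w) = l*(1 + l)
X - S(491, -1031/(-68) + W/(-776)) = -8091345 - 491*(1 + 491) = -8091345 - 491*492 = -8091345 - 1*241572 = -8091345 - 241572 = -8332917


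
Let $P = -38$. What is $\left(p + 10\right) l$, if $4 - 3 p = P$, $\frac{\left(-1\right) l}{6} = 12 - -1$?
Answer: $-1872$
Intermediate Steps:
$l = -78$ ($l = - 6 \left(12 - -1\right) = - 6 \left(12 + 1\right) = \left(-6\right) 13 = -78$)
$p = 14$ ($p = \frac{4}{3} - - \frac{38}{3} = \frac{4}{3} + \frac{38}{3} = 14$)
$\left(p + 10\right) l = \left(14 + 10\right) \left(-78\right) = 24 \left(-78\right) = -1872$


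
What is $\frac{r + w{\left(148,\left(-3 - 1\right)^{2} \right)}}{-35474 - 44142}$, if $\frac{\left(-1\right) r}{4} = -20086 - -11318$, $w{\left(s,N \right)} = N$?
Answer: $- \frac{2193}{4976} \approx -0.44072$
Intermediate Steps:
$r = 35072$ ($r = - 4 \left(-20086 - -11318\right) = - 4 \left(-20086 + 11318\right) = \left(-4\right) \left(-8768\right) = 35072$)
$\frac{r + w{\left(148,\left(-3 - 1\right)^{2} \right)}}{-35474 - 44142} = \frac{35072 + \left(-3 - 1\right)^{2}}{-35474 - 44142} = \frac{35072 + \left(-4\right)^{2}}{-79616} = \left(35072 + 16\right) \left(- \frac{1}{79616}\right) = 35088 \left(- \frac{1}{79616}\right) = - \frac{2193}{4976}$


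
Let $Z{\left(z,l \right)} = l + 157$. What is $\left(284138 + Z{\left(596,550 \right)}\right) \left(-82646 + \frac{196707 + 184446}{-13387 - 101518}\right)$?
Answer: $- \frac{541024326217727}{22981} \approx -2.3542 \cdot 10^{10}$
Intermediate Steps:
$Z{\left(z,l \right)} = 157 + l$
$\left(284138 + Z{\left(596,550 \right)}\right) \left(-82646 + \frac{196707 + 184446}{-13387 - 101518}\right) = \left(284138 + \left(157 + 550\right)\right) \left(-82646 + \frac{196707 + 184446}{-13387 - 101518}\right) = \left(284138 + 707\right) \left(-82646 + \frac{381153}{-114905}\right) = 284845 \left(-82646 + 381153 \left(- \frac{1}{114905}\right)\right) = 284845 \left(-82646 - \frac{381153}{114905}\right) = 284845 \left(- \frac{9496819783}{114905}\right) = - \frac{541024326217727}{22981}$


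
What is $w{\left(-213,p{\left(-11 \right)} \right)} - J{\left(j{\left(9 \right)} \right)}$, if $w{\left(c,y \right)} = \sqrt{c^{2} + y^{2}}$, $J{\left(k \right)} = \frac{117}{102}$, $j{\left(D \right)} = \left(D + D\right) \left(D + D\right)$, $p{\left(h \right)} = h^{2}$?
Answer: $- \frac{39}{34} + \sqrt{60010} \approx 243.82$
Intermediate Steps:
$j{\left(D \right)} = 4 D^{2}$ ($j{\left(D \right)} = 2 D 2 D = 4 D^{2}$)
$J{\left(k \right)} = \frac{39}{34}$ ($J{\left(k \right)} = 117 \cdot \frac{1}{102} = \frac{39}{34}$)
$w{\left(-213,p{\left(-11 \right)} \right)} - J{\left(j{\left(9 \right)} \right)} = \sqrt{\left(-213\right)^{2} + \left(\left(-11\right)^{2}\right)^{2}} - \frac{39}{34} = \sqrt{45369 + 121^{2}} - \frac{39}{34} = \sqrt{45369 + 14641} - \frac{39}{34} = \sqrt{60010} - \frac{39}{34} = - \frac{39}{34} + \sqrt{60010}$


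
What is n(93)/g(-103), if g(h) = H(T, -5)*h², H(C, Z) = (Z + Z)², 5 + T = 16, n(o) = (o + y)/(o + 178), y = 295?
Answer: 97/71875975 ≈ 1.3495e-6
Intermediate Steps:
n(o) = (295 + o)/(178 + o) (n(o) = (o + 295)/(o + 178) = (295 + o)/(178 + o))
T = 11 (T = -5 + 16 = 11)
H(C, Z) = 4*Z² (H(C, Z) = (2*Z)² = 4*Z²)
g(h) = 100*h² (g(h) = (4*(-5)²)*h² = (4*25)*h² = 100*h²)
n(93)/g(-103) = ((295 + 93)/(178 + 93))/((100*(-103)²)) = (388/271)/((100*10609)) = ((1/271)*388)/1060900 = (388/271)*(1/1060900) = 97/71875975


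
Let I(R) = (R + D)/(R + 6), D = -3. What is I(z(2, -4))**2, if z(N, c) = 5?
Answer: 4/121 ≈ 0.033058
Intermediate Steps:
I(R) = (-3 + R)/(6 + R) (I(R) = (R - 3)/(R + 6) = (-3 + R)/(6 + R))
I(z(2, -4))**2 = ((-3 + 5)/(6 + 5))**2 = (2/11)**2 = 4/121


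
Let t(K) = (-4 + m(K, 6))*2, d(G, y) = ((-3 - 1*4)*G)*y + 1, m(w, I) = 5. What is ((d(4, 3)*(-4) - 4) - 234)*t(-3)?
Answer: 188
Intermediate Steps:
d(G, y) = 1 - 7*G*y (d(G, y) = ((-3 - 4)*G)*y + 1 = (-7*G)*y + 1 = -7*G*y + 1 = 1 - 7*G*y)
t(K) = 2 (t(K) = (-4 + 5)*2 = 1*2 = 2)
((d(4, 3)*(-4) - 4) - 234)*t(-3) = (((1 - 7*4*3)*(-4) - 4) - 234)*2 = (((1 - 84)*(-4) - 4) - 234)*2 = ((-83*(-4) - 4) - 234)*2 = ((332 - 4) - 234)*2 = (328 - 234)*2 = 94*2 = 188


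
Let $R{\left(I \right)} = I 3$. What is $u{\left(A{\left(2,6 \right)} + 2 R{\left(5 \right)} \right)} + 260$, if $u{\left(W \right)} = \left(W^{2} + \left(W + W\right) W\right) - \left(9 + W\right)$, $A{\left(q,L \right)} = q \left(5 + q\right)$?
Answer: $6015$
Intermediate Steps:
$R{\left(I \right)} = 3 I$
$u{\left(W \right)} = -9 - W + 3 W^{2}$ ($u{\left(W \right)} = \left(W^{2} + 2 W W\right) - \left(9 + W\right) = \left(W^{2} + 2 W^{2}\right) - \left(9 + W\right) = 3 W^{2} - \left(9 + W\right) = -9 - W + 3 W^{2}$)
$u{\left(A{\left(2,6 \right)} + 2 R{\left(5 \right)} \right)} + 260 = \left(-9 - \left(2 \left(5 + 2\right) + 2 \cdot 3 \cdot 5\right) + 3 \left(2 \left(5 + 2\right) + 2 \cdot 3 \cdot 5\right)^{2}\right) + 260 = \left(-9 - \left(2 \cdot 7 + 2 \cdot 15\right) + 3 \left(2 \cdot 7 + 2 \cdot 15\right)^{2}\right) + 260 = \left(-9 - \left(14 + 30\right) + 3 \left(14 + 30\right)^{2}\right) + 260 = \left(-9 - 44 + 3 \cdot 44^{2}\right) + 260 = \left(-9 - 44 + 3 \cdot 1936\right) + 260 = \left(-9 - 44 + 5808\right) + 260 = 5755 + 260 = 6015$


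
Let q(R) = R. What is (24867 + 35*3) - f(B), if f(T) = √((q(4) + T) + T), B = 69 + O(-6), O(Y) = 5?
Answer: 24972 - 2*√38 ≈ 24960.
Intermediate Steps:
B = 74 (B = 69 + 5 = 74)
f(T) = √(4 + 2*T) (f(T) = √((4 + T) + T) = √(4 + 2*T))
(24867 + 35*3) - f(B) = (24867 + 35*3) - √(4 + 2*74) = (24867 + 105) - √(4 + 148) = 24972 - √152 = 24972 - 2*√38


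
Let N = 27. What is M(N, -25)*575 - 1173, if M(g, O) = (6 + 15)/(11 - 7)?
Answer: 7383/4 ≈ 1845.8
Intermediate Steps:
M(g, O) = 21/4
M(N, -25)*575 - 1173 = (21/4)*575 - 1173 = 12075/4 - 1173 = 7383/4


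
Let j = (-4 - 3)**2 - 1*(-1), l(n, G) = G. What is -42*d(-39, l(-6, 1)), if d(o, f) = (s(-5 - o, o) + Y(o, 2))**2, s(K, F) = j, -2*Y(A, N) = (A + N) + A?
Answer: -325248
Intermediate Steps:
Y(A, N) = -A - N/2 (Y(A, N) = -((A + N) + A)/2 = -(N + 2*A)/2 = -A - N/2)
j = 50 (j = (-7)**2 + 1 = 49 + 1 = 50)
s(K, F) = 50
d(o, f) = (49 - o)**2 (d(o, f) = (50 + (-o - 1/2*2))**2 = (50 + (-o - 1))**2 = (50 + (-1 - o))**2 = (49 - o)**2)
-42*d(-39, l(-6, 1)) = -42*(-49 - 39)**2 = -42*(-88)**2 = -42*7744 = -325248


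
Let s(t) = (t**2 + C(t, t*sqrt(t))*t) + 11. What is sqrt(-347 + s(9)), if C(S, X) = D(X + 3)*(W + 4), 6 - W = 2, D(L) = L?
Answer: sqrt(1905) ≈ 43.646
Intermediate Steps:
W = 4 (W = 6 - 1*2 = 6 - 2 = 4)
C(S, X) = 24 + 8*X (C(S, X) = (X + 3)*(4 + 4) = (3 + X)*8 = 24 + 8*X)
s(t) = 11 + t**2 + t*(24 + 8*t**(3/2)) (s(t) = (t**2 + (24 + 8*(t*sqrt(t)))*t) + 11 = (t**2 + (24 + 8*t**(3/2))*t) + 11 = (t**2 + t*(24 + 8*t**(3/2))) + 11 = 11 + t**2 + t*(24 + 8*t**(3/2)))
sqrt(-347 + s(9)) = sqrt(-347 + (11 + 9**2 + 8*9*(3 + 9**(3/2)))) = sqrt(-347 + (11 + 81 + 8*9*(3 + 27))) = sqrt(-347 + (11 + 81 + 8*9*30)) = sqrt(-347 + (11 + 81 + 2160)) = sqrt(-347 + 2252) = sqrt(1905)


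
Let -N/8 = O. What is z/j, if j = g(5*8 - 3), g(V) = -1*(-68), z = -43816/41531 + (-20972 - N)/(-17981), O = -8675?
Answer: 741346009/12695071487 ≈ 0.058396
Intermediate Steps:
N = 69400 (N = -8*(-8675) = 69400)
z = 2965384036/746768911 (z = -43816/41531 + (-20972 - 1*69400)/(-17981) = -43816*1/41531 + (-20972 - 69400)*(-1/17981) = -43816/41531 - 90372*(-1/17981) = -43816/41531 + 90372/17981 = 2965384036/746768911 ≈ 3.9710)
g(V) = 68
j = 68
z/j = (2965384036/746768911)/68 = (2965384036/746768911)*(1/68) = 741346009/12695071487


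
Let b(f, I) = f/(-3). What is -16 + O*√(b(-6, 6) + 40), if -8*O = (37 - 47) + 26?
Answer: -16 - 2*√42 ≈ -28.961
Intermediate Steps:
b(f, I) = -f/3 (b(f, I) = f*(-⅓) = -f/3)
O = -2 (O = -((37 - 47) + 26)/8 = -(-10 + 26)/8 = -⅛*16 = -2)
-16 + O*√(b(-6, 6) + 40) = -16 - 2*√(-⅓*(-6) + 40) = -16 - 2*√(2 + 40) = -16 - 2*√42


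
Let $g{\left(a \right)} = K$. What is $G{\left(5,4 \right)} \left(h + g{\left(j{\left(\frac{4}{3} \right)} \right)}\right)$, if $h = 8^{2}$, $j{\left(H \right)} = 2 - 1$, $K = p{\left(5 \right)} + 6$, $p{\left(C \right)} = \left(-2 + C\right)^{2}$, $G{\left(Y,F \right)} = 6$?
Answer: $474$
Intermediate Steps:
$K = 15$ ($K = \left(-2 + 5\right)^{2} + 6 = 3^{2} + 6 = 9 + 6 = 15$)
$j{\left(H \right)} = 1$ ($j{\left(H \right)} = 2 - 1 = 1$)
$h = 64$
$g{\left(a \right)} = 15$
$G{\left(5,4 \right)} \left(h + g{\left(j{\left(\frac{4}{3} \right)} \right)}\right) = 6 \left(64 + 15\right) = 6 \cdot 79 = 474$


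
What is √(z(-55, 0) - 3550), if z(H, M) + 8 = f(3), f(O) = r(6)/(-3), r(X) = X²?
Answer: I*√3570 ≈ 59.749*I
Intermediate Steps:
f(O) = -12 (f(O) = 6²/(-3) = 36*(-⅓) = -12)
z(H, M) = -20 (z(H, M) = -8 - 12 = -20)
√(z(-55, 0) - 3550) = √(-20 - 3550) = √(-3570) = I*√3570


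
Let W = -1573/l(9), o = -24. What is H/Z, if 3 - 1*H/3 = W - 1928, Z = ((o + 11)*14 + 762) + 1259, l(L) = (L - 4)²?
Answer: 49848/15325 ≈ 3.2527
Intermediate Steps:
l(L) = (-4 + L)²
Z = 1839 (Z = ((-24 + 11)*14 + 762) + 1259 = (-13*14 + 762) + 1259 = (-182 + 762) + 1259 = 580 + 1259 = 1839)
W = -1573/25 (W = -1573/(-4 + 9)² = -1573/(5²) = -1573/25 ≈ -62.920)
H = 149544/25 (H = 9 - 3*(-1573/25 - 1928) = 9 - 3*(-49773/25) = 9 + 149319/25 = 149544/25 ≈ 5981.8)
H/Z = (149544/25)/1839 = (149544/25)*(1/1839) = 49848/15325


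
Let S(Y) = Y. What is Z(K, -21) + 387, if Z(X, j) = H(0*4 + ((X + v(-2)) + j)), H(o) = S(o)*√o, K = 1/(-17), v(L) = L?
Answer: 387 - 5488*I*√34/289 ≈ 387.0 - 110.73*I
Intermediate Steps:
K = -1/17 ≈ -0.058824
H(o) = o^(3/2) (H(o) = o*√o = o^(3/2))
Z(X, j) = (-2 + X + j)^(3/2) (Z(X, j) = (0*4 + ((X - 2) + j))^(3/2) = (0 + ((-2 + X) + j))^(3/2) = (0 + (-2 + X + j))^(3/2) = (-2 + X + j)^(3/2))
Z(K, -21) + 387 = (-2 - 1/17 - 21)^(3/2) + 387 = (-392/17)^(3/2) + 387 = -5488*I*√34/289 + 387 = 387 - 5488*I*√34/289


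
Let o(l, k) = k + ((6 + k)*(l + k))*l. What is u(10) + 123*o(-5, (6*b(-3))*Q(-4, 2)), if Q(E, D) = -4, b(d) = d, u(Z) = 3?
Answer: -3205131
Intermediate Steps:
o(l, k) = k + l*(6 + k)*(k + l) (o(l, k) = k + ((6 + k)*(k + l))*l = k + l*(6 + k)*(k + l))
u(10) + 123*o(-5, (6*b(-3))*Q(-4, 2)) = 3 + 123*((6*(-3))*(-4) + 6*(-5)² + ((6*(-3))*(-4))*(-5)² - 5*((6*(-3))*(-4))² + 6*((6*(-3))*(-4))*(-5)) = 3 + 123*(-18*(-4) + 6*25 - 18*(-4)*25 - 5*(-18*(-4))² + 6*(-18*(-4))*(-5)) = 3 + 123*(72 + 150 + 72*25 - 5*72² + 6*72*(-5)) = 3 + 123*(72 + 150 + 1800 - 5*5184 - 2160) = 3 + 123*(72 + 150 + 1800 - 25920 - 2160) = 3 + 123*(-26058) = 3 - 3205134 = -3205131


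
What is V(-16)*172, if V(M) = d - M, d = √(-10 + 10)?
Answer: 2752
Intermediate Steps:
d = 0 (d = √0 = 0)
V(M) = -M (V(M) = 0 - M = -M)
V(-16)*172 = -1*(-16)*172 = 16*172 = 2752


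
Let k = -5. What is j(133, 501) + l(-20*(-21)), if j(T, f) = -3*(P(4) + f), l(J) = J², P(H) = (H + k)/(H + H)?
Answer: 1399179/8 ≈ 1.7490e+5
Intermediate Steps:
P(H) = (-5 + H)/(2*H) (P(H) = (H - 5)/(H + H) = (-5 + H)/((2*H)) = (-5 + H)*(1/(2*H)) = (-5 + H)/(2*H))
j(T, f) = 3/8 - 3*f (j(T, f) = -3*((½)*(-5 + 4)/4 + f) = -3*((½)*(¼)*(-1) + f) = -3*(-⅛ + f) = 3/8 - 3*f)
j(133, 501) + l(-20*(-21)) = (3/8 - 3*501) + (-20*(-21))² = (3/8 - 1503) + 420² = -12021/8 + 176400 = 1399179/8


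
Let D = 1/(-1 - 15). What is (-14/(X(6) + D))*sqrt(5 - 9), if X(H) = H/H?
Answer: -448*I/15 ≈ -29.867*I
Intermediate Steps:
X(H) = 1
D = -1/16 (D = 1/(-16) = -1/16 ≈ -0.062500)
(-14/(X(6) + D))*sqrt(5 - 9) = (-14/(1 - 1/16))*sqrt(5 - 9) = (-14/(15/16))*sqrt(-4) = ((16/15)*(-14))*(2*I) = -448*I/15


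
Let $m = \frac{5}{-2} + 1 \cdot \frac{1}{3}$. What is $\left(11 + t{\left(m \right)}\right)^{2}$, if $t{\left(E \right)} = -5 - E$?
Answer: $\frac{2401}{36} \approx 66.694$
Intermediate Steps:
$m = - \frac{13}{6}$ ($m = 5 \left(- \frac{1}{2}\right) + 1 \cdot \frac{1}{3} = - \frac{5}{2} + \frac{1}{3} = - \frac{13}{6} \approx -2.1667$)
$\left(11 + t{\left(m \right)}\right)^{2} = \left(11 - \frac{17}{6}\right)^{2} = \left(\frac{49}{6}\right)^{2} = \frac{2401}{36}$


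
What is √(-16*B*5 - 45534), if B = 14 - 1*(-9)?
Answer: I*√47374 ≈ 217.66*I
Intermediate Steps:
B = 23 (B = 14 + 9 = 23)
√(-16*B*5 - 45534) = √(-16*23*5 - 45534) = √(-368*5 - 45534) = √(-1840 - 45534) = √(-47374) = I*√47374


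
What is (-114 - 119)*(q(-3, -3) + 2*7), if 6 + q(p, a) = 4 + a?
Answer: -2097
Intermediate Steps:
q(p, a) = -2 + a (q(p, a) = -6 + (4 + a) = -2 + a)
(-114 - 119)*(q(-3, -3) + 2*7) = (-114 - 119)*((-2 - 3) + 2*7) = -233*(-5 + 14) = -233*9 = -2097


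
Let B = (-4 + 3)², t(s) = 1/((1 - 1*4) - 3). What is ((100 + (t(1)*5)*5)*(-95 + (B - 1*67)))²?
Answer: 8570130625/36 ≈ 2.3806e+8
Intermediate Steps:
t(s) = -⅙ (t(s) = 1/((1 - 4) - 3) = 1/(-3 - 3) = 1/(-6) = -⅙)
B = 1 (B = (-1)² = 1)
((100 + (t(1)*5)*5)*(-95 + (B - 1*67)))² = ((100 - ⅙*5*5)*(-95 + (1 - 1*67)))² = ((100 - ⅚*5)*(-95 + (1 - 67)))² = ((100 - 25/6)*(-95 - 66))² = ((575/6)*(-161))² = (-92575/6)² = 8570130625/36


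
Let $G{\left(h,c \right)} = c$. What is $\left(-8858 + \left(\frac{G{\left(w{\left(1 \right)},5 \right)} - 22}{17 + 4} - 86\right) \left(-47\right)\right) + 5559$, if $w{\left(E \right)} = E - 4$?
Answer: $\frac{16402}{21} \approx 781.05$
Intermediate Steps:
$w{\left(E \right)} = -4 + E$
$\left(-8858 + \left(\frac{G{\left(w{\left(1 \right)},5 \right)} - 22}{17 + 4} - 86\right) \left(-47\right)\right) + 5559 = \left(-8858 + \left(\frac{5 - 22}{17 + 4} - 86\right) \left(-47\right)\right) + 5559 = \left(-8858 + \left(- \frac{17}{21} - 86\right) \left(-47\right)\right) + 5559 = \left(-8858 - - \frac{85681}{21}\right) + 5559 = \left(-8858 + \frac{85681}{21}\right) + 5559 = - \frac{100337}{21} + 5559 = \frac{16402}{21}$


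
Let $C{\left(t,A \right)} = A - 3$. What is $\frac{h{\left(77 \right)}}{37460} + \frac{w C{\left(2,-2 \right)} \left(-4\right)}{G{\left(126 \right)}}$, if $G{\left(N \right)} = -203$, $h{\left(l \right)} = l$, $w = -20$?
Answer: $\frac{14999631}{7604380} \approx 1.9725$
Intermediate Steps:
$C{\left(t,A \right)} = -3 + A$ ($C{\left(t,A \right)} = A - 3 = -3 + A$)
$\frac{h{\left(77 \right)}}{37460} + \frac{w C{\left(2,-2 \right)} \left(-4\right)}{G{\left(126 \right)}} = \frac{77}{37460} + \frac{- 20 \left(-3 - 2\right) \left(-4\right)}{-203} = 77 \cdot \frac{1}{37460} + \left(-20\right) \left(-5\right) \left(-4\right) \left(- \frac{1}{203}\right) = \frac{77}{37460} + 100 \left(-4\right) \left(- \frac{1}{203}\right) = \frac{77}{37460} - - \frac{400}{203} = \frac{77}{37460} + \frac{400}{203} = \frac{14999631}{7604380}$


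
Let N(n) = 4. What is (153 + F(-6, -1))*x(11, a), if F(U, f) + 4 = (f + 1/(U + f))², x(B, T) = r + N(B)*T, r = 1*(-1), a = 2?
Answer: 7365/7 ≈ 1052.1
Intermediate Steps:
r = -1
x(B, T) = -1 + 4*T
F(U, f) = -4 + (f + 1/(U + f))²
(153 + F(-6, -1))*x(11, a) = (153 + (-4 + (1 + (-1)² - 6*(-1))²/(-6 - 1)²))*(-1 + 4*2) = (153 + (-4 + (1 + 1 + 6)²/(-7)²))*(-1 + 8) = (153 + (-4 + (1/49)*8²))*7 = (153 + (-4 + (1/49)*64))*7 = (153 + (-4 + 64/49))*7 = (153 - 132/49)*7 = (7365/49)*7 = 7365/7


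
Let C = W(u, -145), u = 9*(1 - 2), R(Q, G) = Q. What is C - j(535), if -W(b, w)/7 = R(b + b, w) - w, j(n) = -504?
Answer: -385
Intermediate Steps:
u = -9 (u = 9*(-1) = -9)
W(b, w) = -14*b + 7*w (W(b, w) = -7*((b + b) - w) = -7*(2*b - w) = -7*(-w + 2*b) = -14*b + 7*w)
C = -889 (C = -14*(-9) + 7*(-145) = 126 - 1015 = -889)
C - j(535) = -889 - 1*(-504) = -889 + 504 = -385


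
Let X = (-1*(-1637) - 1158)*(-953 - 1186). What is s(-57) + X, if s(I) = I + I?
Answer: -1024695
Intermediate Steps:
s(I) = 2*I
X = -1024581 (X = (1637 - 1158)*(-2139) = 479*(-2139) = -1024581)
s(-57) + X = 2*(-57) - 1024581 = -114 - 1024581 = -1024695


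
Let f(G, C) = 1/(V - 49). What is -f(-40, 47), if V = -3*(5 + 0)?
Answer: 1/64 ≈ 0.015625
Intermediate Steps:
V = -15 (V = -3*5 = -15)
f(G, C) = -1/64 (f(G, C) = 1/(-15 - 49) = 1/(-64) = -1/64)
-f(-40, 47) = -1*(-1/64) = 1/64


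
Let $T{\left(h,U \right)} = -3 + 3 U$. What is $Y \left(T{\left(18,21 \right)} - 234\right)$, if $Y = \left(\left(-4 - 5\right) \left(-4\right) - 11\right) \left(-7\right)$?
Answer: $30450$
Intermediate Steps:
$Y = -175$ ($Y = \left(\left(-9\right) \left(-4\right) - 11\right) \left(-7\right) = \left(36 - 11\right) \left(-7\right) = 25 \left(-7\right) = -175$)
$Y \left(T{\left(18,21 \right)} - 234\right) = - 175 \left(\left(-3 + 3 \cdot 21\right) - 234\right) = - 175 \left(\left(-3 + 63\right) - 234\right) = - 175 \left(60 - 234\right) = \left(-175\right) \left(-174\right) = 30450$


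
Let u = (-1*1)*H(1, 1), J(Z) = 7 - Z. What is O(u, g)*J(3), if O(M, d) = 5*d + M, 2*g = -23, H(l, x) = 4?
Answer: -246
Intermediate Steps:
g = -23/2 (g = (½)*(-23) = -23/2 ≈ -11.500)
u = -4 (u = -1*1*4 = -1*4 = -4)
O(M, d) = M + 5*d
O(u, g)*J(3) = (-4 + 5*(-23/2))*(7 - 1*3) = (-4 - 115/2)*(7 - 3) = -123/2*4 = -246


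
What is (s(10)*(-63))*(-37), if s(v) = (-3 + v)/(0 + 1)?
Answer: 16317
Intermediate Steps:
s(v) = -3 + v (s(v) = (-3 + v)/1 = (-3 + v)*1 = -3 + v)
(s(10)*(-63))*(-37) = ((-3 + 10)*(-63))*(-37) = (7*(-63))*(-37) = -441*(-37) = 16317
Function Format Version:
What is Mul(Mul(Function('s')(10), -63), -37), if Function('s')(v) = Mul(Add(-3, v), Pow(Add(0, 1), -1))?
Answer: 16317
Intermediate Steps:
Function('s')(v) = Add(-3, v) (Function('s')(v) = Mul(Add(-3, v), Pow(1, -1)) = Mul(Add(-3, v), 1) = Add(-3, v))
Mul(Mul(Function('s')(10), -63), -37) = Mul(Mul(Add(-3, 10), -63), -37) = Mul(Mul(7, -63), -37) = Mul(-441, -37) = 16317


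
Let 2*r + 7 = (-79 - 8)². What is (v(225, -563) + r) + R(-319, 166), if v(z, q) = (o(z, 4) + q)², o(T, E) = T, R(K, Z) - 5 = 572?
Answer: 118602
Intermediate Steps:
R(K, Z) = 577 (R(K, Z) = 5 + 572 = 577)
r = 3781 (r = -7/2 + (-79 - 8)²/2 = -7/2 + (½)*(-87)² = -7/2 + (½)*7569 = -7/2 + 7569/2 = 3781)
v(z, q) = (q + z)² (v(z, q) = (z + q)² = (q + z)²)
(v(225, -563) + r) + R(-319, 166) = ((-563 + 225)² + 3781) + 577 = ((-338)² + 3781) + 577 = (114244 + 3781) + 577 = 118025 + 577 = 118602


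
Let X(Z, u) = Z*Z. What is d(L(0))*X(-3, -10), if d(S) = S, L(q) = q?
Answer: 0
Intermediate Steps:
X(Z, u) = Z²
d(L(0))*X(-3, -10) = 0*(-3)² = 0*9 = 0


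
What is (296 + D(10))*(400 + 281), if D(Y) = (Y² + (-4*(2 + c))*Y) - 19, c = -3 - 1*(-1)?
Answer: 256737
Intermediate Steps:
c = -2 (c = -3 + 1 = -2)
D(Y) = -19 + Y² (D(Y) = (Y² + (-4*(2 - 2))*Y) - 19 = (Y² + (-4*0)*Y) - 19 = (Y² + 0*Y) - 19 = (Y² + 0) - 19 = Y² - 19 = -19 + Y²)
(296 + D(10))*(400 + 281) = (296 + (-19 + 10²))*(400 + 281) = (296 + (-19 + 100))*681 = (296 + 81)*681 = 377*681 = 256737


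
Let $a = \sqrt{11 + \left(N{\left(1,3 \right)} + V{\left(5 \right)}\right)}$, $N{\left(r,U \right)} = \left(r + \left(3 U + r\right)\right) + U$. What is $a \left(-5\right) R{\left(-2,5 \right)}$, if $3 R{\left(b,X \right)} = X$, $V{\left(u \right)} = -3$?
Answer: $- \frac{25 \sqrt{22}}{3} \approx -39.087$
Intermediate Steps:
$R{\left(b,X \right)} = \frac{X}{3}$
$N{\left(r,U \right)} = 2 r + 4 U$ ($N{\left(r,U \right)} = \left(r + \left(r + 3 U\right)\right) + U = \left(2 r + 3 U\right) + U = 2 r + 4 U$)
$a = \sqrt{22}$ ($a = \sqrt{11 + \left(\left(2 \cdot 1 + 4 \cdot 3\right) - 3\right)} = \sqrt{11 + \left(\left(2 + 12\right) - 3\right)} = \sqrt{11 + \left(14 - 3\right)} = \sqrt{11 + 11} = \sqrt{22} \approx 4.6904$)
$a \left(-5\right) R{\left(-2,5 \right)} = \sqrt{22} \left(-5\right) \frac{1}{3} \cdot 5 = - 5 \sqrt{22} \cdot \frac{5}{3} = - \frac{25 \sqrt{22}}{3}$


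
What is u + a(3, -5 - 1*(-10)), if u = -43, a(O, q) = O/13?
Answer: -556/13 ≈ -42.769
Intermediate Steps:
a(O, q) = O/13 (a(O, q) = O*(1/13) = O/13)
u + a(3, -5 - 1*(-10)) = -43 + (1/13)*3 = -43 + 3/13 = -556/13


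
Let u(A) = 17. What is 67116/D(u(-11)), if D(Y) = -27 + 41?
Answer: 4794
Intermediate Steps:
D(Y) = 14
67116/D(u(-11)) = 67116/14 = 67116*(1/14) = 4794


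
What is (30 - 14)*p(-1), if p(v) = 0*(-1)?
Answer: 0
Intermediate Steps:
p(v) = 0
(30 - 14)*p(-1) = (30 - 14)*0 = 16*0 = 0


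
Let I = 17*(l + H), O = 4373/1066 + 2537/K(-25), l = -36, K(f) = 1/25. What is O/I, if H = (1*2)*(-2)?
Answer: -67615423/724880 ≈ -93.278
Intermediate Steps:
H = -4 (H = 2*(-2) = -4)
K(f) = 1/25
O = 67615423/1066 (O = 4373/1066 + 2537/(1/25) = 4373*(1/1066) + 2537*25 = 4373/1066 + 63425 = 67615423/1066 ≈ 63429.)
I = -680 (I = 17*(-36 - 4) = 17*(-40) = -680)
O/I = (67615423/1066)/(-680) = (67615423/1066)*(-1/680) = -67615423/724880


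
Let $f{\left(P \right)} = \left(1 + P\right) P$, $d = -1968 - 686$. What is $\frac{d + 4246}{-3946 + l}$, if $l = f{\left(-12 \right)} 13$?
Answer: $- \frac{796}{1115} \approx -0.7139$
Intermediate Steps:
$d = -2654$ ($d = -1968 - 686 = -2654$)
$f{\left(P \right)} = P \left(1 + P\right)$
$l = 1716$ ($l = - 12 \left(1 - 12\right) 13 = \left(-12\right) \left(-11\right) 13 = 132 \cdot 13 = 1716$)
$\frac{d + 4246}{-3946 + l} = \frac{-2654 + 4246}{-3946 + 1716} = \frac{1592}{-2230} = 1592 \left(- \frac{1}{2230}\right) = - \frac{796}{1115}$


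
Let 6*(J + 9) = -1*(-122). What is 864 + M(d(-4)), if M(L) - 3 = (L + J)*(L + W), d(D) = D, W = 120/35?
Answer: 18119/21 ≈ 862.81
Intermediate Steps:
J = 34/3 (J = -9 + (-1*(-122))/6 = -9 + (⅙)*122 = -9 + 61/3 = 34/3 ≈ 11.333)
W = 24/7 (W = 120*(1/35) = 24/7 ≈ 3.4286)
M(L) = 3 + (24/7 + L)*(34/3 + L) (M(L) = 3 + (L + 34/3)*(L + 24/7) = 3 + (34/3 + L)*(24/7 + L) = 3 + (24/7 + L)*(34/3 + L))
864 + M(d(-4)) = 864 + (293/7 + (-4)² + (310/21)*(-4)) = 864 + (293/7 + 16 - 1240/21) = 864 - 25/21 = 18119/21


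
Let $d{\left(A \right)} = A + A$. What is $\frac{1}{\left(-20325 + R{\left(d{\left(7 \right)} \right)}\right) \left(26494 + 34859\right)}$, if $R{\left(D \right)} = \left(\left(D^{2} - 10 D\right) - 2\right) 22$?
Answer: $- \frac{1}{1174112361} \approx -8.5171 \cdot 10^{-10}$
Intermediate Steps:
$d{\left(A \right)} = 2 A$
$R{\left(D \right)} = -44 - 220 D + 22 D^{2}$ ($R{\left(D \right)} = \left(-2 + D^{2} - 10 D\right) 22 = -44 - 220 D + 22 D^{2}$)
$\frac{1}{\left(-20325 + R{\left(d{\left(7 \right)} \right)}\right) \left(26494 + 34859\right)} = \frac{1}{\left(-20325 - \left(44 - 4312 + 220 \cdot 2 \cdot 7\right)\right) \left(26494 + 34859\right)} = \frac{1}{\left(-20325 - \left(3124 - 4312\right)\right) 61353} = \frac{1}{\left(-20325 - -1188\right) 61353} = \frac{1}{\left(-20325 + 1188\right) 61353} = \frac{1}{\left(-19137\right) 61353} = \frac{1}{-1174112361} = - \frac{1}{1174112361}$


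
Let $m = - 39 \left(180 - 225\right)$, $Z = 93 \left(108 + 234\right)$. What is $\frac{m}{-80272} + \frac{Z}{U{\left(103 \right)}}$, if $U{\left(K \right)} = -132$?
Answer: $- \frac{212780241}{882992} \approx -240.98$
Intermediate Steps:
$Z = 31806$ ($Z = 93 \cdot 342 = 31806$)
$m = 1755$ ($m = \left(-39\right) \left(-45\right) = 1755$)
$\frac{m}{-80272} + \frac{Z}{U{\left(103 \right)}} = \frac{1755}{-80272} + \frac{31806}{-132} = 1755 \left(- \frac{1}{80272}\right) + 31806 \left(- \frac{1}{132}\right) = - \frac{1755}{80272} - \frac{5301}{22} = - \frac{212780241}{882992}$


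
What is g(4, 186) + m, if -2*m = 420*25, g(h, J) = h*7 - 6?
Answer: -5228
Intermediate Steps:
g(h, J) = -6 + 7*h (g(h, J) = 7*h - 6 = -6 + 7*h)
m = -5250 (m = -210*25 = -1/2*10500 = -5250)
g(4, 186) + m = (-6 + 7*4) - 5250 = (-6 + 28) - 5250 = 22 - 5250 = -5228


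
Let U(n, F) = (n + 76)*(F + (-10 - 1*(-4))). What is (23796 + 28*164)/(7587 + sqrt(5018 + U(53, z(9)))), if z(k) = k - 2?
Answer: 2291274/612313 - 302*sqrt(5147)/612313 ≈ 3.7066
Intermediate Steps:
z(k) = -2 + k
U(n, F) = (-6 + F)*(76 + n) (U(n, F) = (76 + n)*(F + (-10 + 4)) = (76 + n)*(F - 6) = (76 + n)*(-6 + F) = (-6 + F)*(76 + n))
(23796 + 28*164)/(7587 + sqrt(5018 + U(53, z(9)))) = (23796 + 28*164)/(7587 + sqrt(5018 + (-456 - 6*53 + 76*(-2 + 9) + (-2 + 9)*53))) = (23796 + 4592)/(7587 + sqrt(5018 + (-456 - 318 + 76*7 + 7*53))) = 28388/(7587 + sqrt(5018 + (-456 - 318 + 532 + 371))) = 28388/(7587 + sqrt(5018 + 129)) = 28388/(7587 + sqrt(5147))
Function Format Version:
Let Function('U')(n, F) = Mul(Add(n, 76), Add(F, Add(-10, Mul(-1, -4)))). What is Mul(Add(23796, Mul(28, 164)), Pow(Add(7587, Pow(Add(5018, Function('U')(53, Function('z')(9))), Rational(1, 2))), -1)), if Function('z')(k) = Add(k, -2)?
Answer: Add(Rational(2291274, 612313), Mul(Rational(-302, 612313), Pow(5147, Rational(1, 2)))) ≈ 3.7066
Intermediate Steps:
Function('z')(k) = Add(-2, k)
Function('U')(n, F) = Mul(Add(-6, F), Add(76, n)) (Function('U')(n, F) = Mul(Add(76, n), Add(F, Add(-10, 4))) = Mul(Add(76, n), Add(F, -6)) = Mul(Add(76, n), Add(-6, F)) = Mul(Add(-6, F), Add(76, n)))
Mul(Add(23796, Mul(28, 164)), Pow(Add(7587, Pow(Add(5018, Function('U')(53, Function('z')(9))), Rational(1, 2))), -1)) = Mul(Add(23796, Mul(28, 164)), Pow(Add(7587, Pow(Add(5018, Add(-456, Mul(-6, 53), Mul(76, Add(-2, 9)), Mul(Add(-2, 9), 53))), Rational(1, 2))), -1)) = Mul(Add(23796, 4592), Pow(Add(7587, Pow(Add(5018, Add(-456, -318, Mul(76, 7), Mul(7, 53))), Rational(1, 2))), -1)) = Mul(28388, Pow(Add(7587, Pow(Add(5018, Add(-456, -318, 532, 371)), Rational(1, 2))), -1)) = Mul(28388, Pow(Add(7587, Pow(Add(5018, 129), Rational(1, 2))), -1)) = Mul(28388, Pow(Add(7587, Pow(5147, Rational(1, 2))), -1))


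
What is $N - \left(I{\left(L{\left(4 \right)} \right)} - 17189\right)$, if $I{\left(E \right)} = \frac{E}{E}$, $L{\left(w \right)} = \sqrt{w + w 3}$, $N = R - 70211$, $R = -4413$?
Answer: $-57436$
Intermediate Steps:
$N = -74624$ ($N = -4413 - 70211 = -74624$)
$L{\left(w \right)} = 2 \sqrt{w}$ ($L{\left(w \right)} = \sqrt{w + 3 w} = \sqrt{4 w} = 2 \sqrt{w}$)
$I{\left(E \right)} = 1$
$N - \left(I{\left(L{\left(4 \right)} \right)} - 17189\right) = -74624 - \left(1 - 17189\right) = -74624 - -17188 = -74624 + 17188 = -57436$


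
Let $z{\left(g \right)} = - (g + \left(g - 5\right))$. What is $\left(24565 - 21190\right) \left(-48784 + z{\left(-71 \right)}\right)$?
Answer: $-164149875$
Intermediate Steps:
$z{\left(g \right)} = 5 - 2 g$ ($z{\left(g \right)} = - (g + \left(-5 + g\right)) = - (-5 + 2 g) = 5 - 2 g$)
$\left(24565 - 21190\right) \left(-48784 + z{\left(-71 \right)}\right) = \left(24565 - 21190\right) \left(-48784 + \left(5 - -142\right)\right) = 3375 \left(-48784 + \left(5 + 142\right)\right) = 3375 \left(-48784 + 147\right) = 3375 \left(-48637\right) = -164149875$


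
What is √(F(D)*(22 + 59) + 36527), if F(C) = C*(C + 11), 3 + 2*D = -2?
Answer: √139223/2 ≈ 186.56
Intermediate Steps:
D = -5/2 (D = -3/2 + (½)*(-2) = -3/2 - 1 = -5/2 ≈ -2.5000)
F(C) = C*(11 + C)
√(F(D)*(22 + 59) + 36527) = √((-5*(11 - 5/2)/2)*(22 + 59) + 36527) = √(-5/2*17/2*81 + 36527) = √(-85/4*81 + 36527) = √(-6885/4 + 36527) = √(139223/4) = √139223/2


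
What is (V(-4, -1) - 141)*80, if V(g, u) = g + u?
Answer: -11680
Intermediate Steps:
(V(-4, -1) - 141)*80 = ((-4 - 1) - 141)*80 = (-5 - 141)*80 = -146*80 = -11680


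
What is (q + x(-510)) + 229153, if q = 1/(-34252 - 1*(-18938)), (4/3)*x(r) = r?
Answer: 1751695718/7657 ≈ 2.2877e+5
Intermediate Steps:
x(r) = 3*r/4
q = -1/15314 (q = 1/(-34252 + 18938) = 1/(-15314) = -1/15314 ≈ -6.5300e-5)
(q + x(-510)) + 229153 = (-1/15314 + (¾)*(-510)) + 229153 = (-1/15314 - 765/2) + 229153 = -2928803/7657 + 229153 = 1751695718/7657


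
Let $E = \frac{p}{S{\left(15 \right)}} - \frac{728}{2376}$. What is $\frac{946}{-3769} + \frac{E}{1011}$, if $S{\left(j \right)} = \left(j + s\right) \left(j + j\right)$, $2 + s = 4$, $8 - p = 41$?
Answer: $- \frac{48359558693}{192390074910} \approx -0.25136$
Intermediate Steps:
$p = -33$ ($p = 8 - 41 = -33$)
$s = 2$ ($s = -2 + 4 = 2$)
$S{\left(j \right)} = 2 j \left(2 + j\right)$ ($S{\left(j \right)} = \left(j + 2\right) \left(j + j\right) = \left(2 + j\right) 2 j = 2 j \left(2 + j\right)$)
$E = - \frac{18737}{50490}$ ($E = - \frac{33}{2 \cdot 15 \left(2 + 15\right)} - \frac{728}{2376} = - \frac{33}{2 \cdot 15 \cdot 17} - \frac{91}{297} = - \frac{33}{510} - \frac{91}{297} = \left(-33\right) \frac{1}{510} - \frac{91}{297} = - \frac{11}{170} - \frac{91}{297} = - \frac{18737}{50490} \approx -0.3711$)
$\frac{946}{-3769} + \frac{E}{1011} = \frac{946}{-3769} - \frac{18737}{50490 \cdot 1011} = 946 \left(- \frac{1}{3769}\right) - \frac{18737}{51045390} = - \frac{946}{3769} - \frac{18737}{51045390} = - \frac{48359558693}{192390074910}$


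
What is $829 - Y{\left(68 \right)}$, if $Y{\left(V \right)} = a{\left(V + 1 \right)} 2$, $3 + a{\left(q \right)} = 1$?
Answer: $833$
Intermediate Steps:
$a{\left(q \right)} = -2$ ($a{\left(q \right)} = -3 + 1 = -2$)
$Y{\left(V \right)} = -4$ ($Y{\left(V \right)} = \left(-2\right) 2 = -4$)
$829 - Y{\left(68 \right)} = 829 - -4 = 829 + 4 = 833$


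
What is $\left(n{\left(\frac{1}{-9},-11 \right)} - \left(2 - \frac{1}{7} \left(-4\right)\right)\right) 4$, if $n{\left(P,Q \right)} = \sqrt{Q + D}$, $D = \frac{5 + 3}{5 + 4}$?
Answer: $- \frac{72}{7} + \frac{4 i \sqrt{91}}{3} \approx -10.286 + 12.719 i$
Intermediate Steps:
$D = \frac{8}{9} \approx 0.88889$
$n{\left(P,Q \right)} = \sqrt{\frac{8}{9} + Q}$ ($n{\left(P,Q \right)} = \sqrt{Q + \frac{8}{9}} = \sqrt{\frac{8}{9} + Q}$)
$\left(n{\left(\frac{1}{-9},-11 \right)} - \left(2 - \frac{1}{7} \left(-4\right)\right)\right) 4 = \left(\frac{\sqrt{8 + 9 \left(-11\right)}}{3} - \left(2 - \frac{1}{7} \left(-4\right)\right)\right) 4 = \left(\frac{\sqrt{8 - 99}}{3} + \left(\frac{1}{7} \left(-4\right) - 2\right)\right) 4 = \left(\frac{\sqrt{-91}}{3} - \frac{18}{7}\right) 4 = \left(\frac{i \sqrt{91}}{3} - \frac{18}{7}\right) 4 = \left(- \frac{18}{7} + \frac{i \sqrt{91}}{3}\right) 4 = - \frac{72}{7} + \frac{4 i \sqrt{91}}{3}$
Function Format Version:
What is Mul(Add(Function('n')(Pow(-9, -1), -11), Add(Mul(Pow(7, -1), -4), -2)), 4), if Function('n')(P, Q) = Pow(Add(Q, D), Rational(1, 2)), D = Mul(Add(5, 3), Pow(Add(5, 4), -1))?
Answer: Add(Rational(-72, 7), Mul(Rational(4, 3), I, Pow(91, Rational(1, 2)))) ≈ Add(-10.286, Mul(12.719, I))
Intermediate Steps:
D = Rational(8, 9) (D = Mul(8, Pow(9, -1)) = Mul(8, Rational(1, 9)) = Rational(8, 9) ≈ 0.88889)
Function('n')(P, Q) = Pow(Add(Rational(8, 9), Q), Rational(1, 2)) (Function('n')(P, Q) = Pow(Add(Q, Rational(8, 9)), Rational(1, 2)) = Pow(Add(Rational(8, 9), Q), Rational(1, 2)))
Mul(Add(Function('n')(Pow(-9, -1), -11), Add(Mul(Pow(7, -1), -4), -2)), 4) = Mul(Add(Mul(Rational(1, 3), Pow(Add(8, Mul(9, -11)), Rational(1, 2))), Add(Mul(Pow(7, -1), -4), -2)), 4) = Mul(Add(Mul(Rational(1, 3), Pow(Add(8, -99), Rational(1, 2))), Add(Mul(Rational(1, 7), -4), -2)), 4) = Mul(Add(Mul(Rational(1, 3), Pow(-91, Rational(1, 2))), Add(Rational(-4, 7), -2)), 4) = Mul(Add(Mul(Rational(1, 3), Mul(I, Pow(91, Rational(1, 2)))), Rational(-18, 7)), 4) = Mul(Add(Mul(Rational(1, 3), I, Pow(91, Rational(1, 2))), Rational(-18, 7)), 4) = Mul(Add(Rational(-18, 7), Mul(Rational(1, 3), I, Pow(91, Rational(1, 2)))), 4) = Add(Rational(-72, 7), Mul(Rational(4, 3), I, Pow(91, Rational(1, 2))))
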